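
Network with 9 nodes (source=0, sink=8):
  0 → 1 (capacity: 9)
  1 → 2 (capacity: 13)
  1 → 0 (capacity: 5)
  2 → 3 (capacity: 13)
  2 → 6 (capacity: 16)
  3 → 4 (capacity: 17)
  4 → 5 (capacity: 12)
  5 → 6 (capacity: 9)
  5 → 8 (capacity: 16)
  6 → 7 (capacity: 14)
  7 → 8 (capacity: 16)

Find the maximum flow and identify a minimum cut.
Max flow = 9, Min cut edges: (0,1)

Maximum flow: 9
Minimum cut: (0,1)
Partition: S = [0], T = [1, 2, 3, 4, 5, 6, 7, 8]

Max-flow min-cut theorem verified: both equal 9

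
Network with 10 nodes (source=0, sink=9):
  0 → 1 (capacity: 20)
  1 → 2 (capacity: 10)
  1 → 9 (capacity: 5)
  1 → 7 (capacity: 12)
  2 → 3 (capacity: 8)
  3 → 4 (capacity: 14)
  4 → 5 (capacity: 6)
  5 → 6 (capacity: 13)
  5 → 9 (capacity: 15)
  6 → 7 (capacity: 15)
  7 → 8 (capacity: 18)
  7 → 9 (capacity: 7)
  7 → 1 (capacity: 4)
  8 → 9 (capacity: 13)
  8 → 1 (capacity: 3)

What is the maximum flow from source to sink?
Maximum flow = 20

Max flow: 20

Flow assignment:
  0 → 1: 20/20
  1 → 2: 3/10
  1 → 9: 5/5
  1 → 7: 12/12
  2 → 3: 3/8
  3 → 4: 3/14
  4 → 5: 3/6
  5 → 9: 3/15
  7 → 8: 5/18
  7 → 9: 7/7
  8 → 9: 5/13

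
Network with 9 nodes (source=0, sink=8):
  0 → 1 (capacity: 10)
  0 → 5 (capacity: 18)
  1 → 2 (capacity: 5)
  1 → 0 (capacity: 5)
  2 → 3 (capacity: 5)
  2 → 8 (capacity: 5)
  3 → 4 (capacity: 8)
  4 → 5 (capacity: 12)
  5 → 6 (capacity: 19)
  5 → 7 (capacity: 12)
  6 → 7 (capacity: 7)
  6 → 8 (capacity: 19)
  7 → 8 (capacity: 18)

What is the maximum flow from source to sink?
Maximum flow = 23

Max flow: 23

Flow assignment:
  0 → 1: 5/10
  0 → 5: 18/18
  1 → 2: 5/5
  2 → 8: 5/5
  5 → 6: 18/19
  6 → 8: 18/19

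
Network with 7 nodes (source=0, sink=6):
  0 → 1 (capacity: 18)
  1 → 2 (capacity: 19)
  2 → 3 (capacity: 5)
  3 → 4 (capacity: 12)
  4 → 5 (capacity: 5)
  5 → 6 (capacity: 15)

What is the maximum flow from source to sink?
Maximum flow = 5

Max flow: 5

Flow assignment:
  0 → 1: 5/18
  1 → 2: 5/19
  2 → 3: 5/5
  3 → 4: 5/12
  4 → 5: 5/5
  5 → 6: 5/15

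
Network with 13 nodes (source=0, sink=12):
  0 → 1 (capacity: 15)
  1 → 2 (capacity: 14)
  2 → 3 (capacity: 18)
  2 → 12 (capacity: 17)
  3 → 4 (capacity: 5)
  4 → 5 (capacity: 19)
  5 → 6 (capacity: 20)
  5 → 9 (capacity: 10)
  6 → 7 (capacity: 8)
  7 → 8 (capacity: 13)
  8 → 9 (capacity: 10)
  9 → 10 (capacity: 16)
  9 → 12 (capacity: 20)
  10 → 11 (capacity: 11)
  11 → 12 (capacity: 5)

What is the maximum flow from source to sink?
Maximum flow = 14

Max flow: 14

Flow assignment:
  0 → 1: 14/15
  1 → 2: 14/14
  2 → 12: 14/17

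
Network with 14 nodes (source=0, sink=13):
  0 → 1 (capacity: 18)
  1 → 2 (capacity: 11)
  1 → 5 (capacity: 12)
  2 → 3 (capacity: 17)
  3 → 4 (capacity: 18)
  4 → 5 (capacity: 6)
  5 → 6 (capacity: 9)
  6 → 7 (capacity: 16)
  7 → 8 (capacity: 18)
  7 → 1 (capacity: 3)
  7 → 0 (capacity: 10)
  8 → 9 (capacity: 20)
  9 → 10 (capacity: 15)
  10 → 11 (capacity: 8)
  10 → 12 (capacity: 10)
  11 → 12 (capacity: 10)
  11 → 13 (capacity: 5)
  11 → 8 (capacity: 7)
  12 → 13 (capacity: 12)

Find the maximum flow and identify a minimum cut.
Max flow = 9, Min cut edges: (5,6)

Maximum flow: 9
Minimum cut: (5,6)
Partition: S = [0, 1, 2, 3, 4, 5], T = [6, 7, 8, 9, 10, 11, 12, 13]

Max-flow min-cut theorem verified: both equal 9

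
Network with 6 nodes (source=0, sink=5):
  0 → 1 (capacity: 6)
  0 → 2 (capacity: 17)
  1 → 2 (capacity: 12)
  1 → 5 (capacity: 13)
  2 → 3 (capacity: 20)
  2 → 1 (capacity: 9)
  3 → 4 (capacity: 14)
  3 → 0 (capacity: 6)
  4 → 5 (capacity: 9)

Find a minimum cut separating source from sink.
Min cut value = 22, edges: (1,5), (4,5)

Min cut value: 22
Partition: S = [0, 1, 2, 3, 4], T = [5]
Cut edges: (1,5), (4,5)

By max-flow min-cut theorem, max flow = min cut = 22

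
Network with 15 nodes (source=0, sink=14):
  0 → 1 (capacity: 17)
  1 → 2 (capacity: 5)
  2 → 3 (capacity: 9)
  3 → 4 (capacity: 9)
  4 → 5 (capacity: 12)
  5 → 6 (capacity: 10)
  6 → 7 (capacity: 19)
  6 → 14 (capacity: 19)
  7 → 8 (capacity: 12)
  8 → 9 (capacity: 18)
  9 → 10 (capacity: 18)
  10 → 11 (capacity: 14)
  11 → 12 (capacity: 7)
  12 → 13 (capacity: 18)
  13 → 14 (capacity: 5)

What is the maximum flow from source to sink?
Maximum flow = 5

Max flow: 5

Flow assignment:
  0 → 1: 5/17
  1 → 2: 5/5
  2 → 3: 5/9
  3 → 4: 5/9
  4 → 5: 5/12
  5 → 6: 5/10
  6 → 14: 5/19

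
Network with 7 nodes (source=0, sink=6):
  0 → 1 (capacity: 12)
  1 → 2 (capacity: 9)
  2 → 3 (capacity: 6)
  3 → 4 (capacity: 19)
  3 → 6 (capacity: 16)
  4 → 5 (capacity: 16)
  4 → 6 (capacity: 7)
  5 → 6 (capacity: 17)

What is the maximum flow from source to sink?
Maximum flow = 6

Max flow: 6

Flow assignment:
  0 → 1: 6/12
  1 → 2: 6/9
  2 → 3: 6/6
  3 → 6: 6/16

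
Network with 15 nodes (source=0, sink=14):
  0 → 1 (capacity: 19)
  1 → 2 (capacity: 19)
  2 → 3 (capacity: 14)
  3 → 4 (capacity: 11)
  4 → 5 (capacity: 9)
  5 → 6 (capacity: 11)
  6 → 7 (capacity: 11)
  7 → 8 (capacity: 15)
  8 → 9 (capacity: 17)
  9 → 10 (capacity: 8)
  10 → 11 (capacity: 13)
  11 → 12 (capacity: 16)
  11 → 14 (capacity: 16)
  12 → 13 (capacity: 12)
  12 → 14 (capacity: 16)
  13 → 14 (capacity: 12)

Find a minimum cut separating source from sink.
Min cut value = 8, edges: (9,10)

Min cut value: 8
Partition: S = [0, 1, 2, 3, 4, 5, 6, 7, 8, 9], T = [10, 11, 12, 13, 14]
Cut edges: (9,10)

By max-flow min-cut theorem, max flow = min cut = 8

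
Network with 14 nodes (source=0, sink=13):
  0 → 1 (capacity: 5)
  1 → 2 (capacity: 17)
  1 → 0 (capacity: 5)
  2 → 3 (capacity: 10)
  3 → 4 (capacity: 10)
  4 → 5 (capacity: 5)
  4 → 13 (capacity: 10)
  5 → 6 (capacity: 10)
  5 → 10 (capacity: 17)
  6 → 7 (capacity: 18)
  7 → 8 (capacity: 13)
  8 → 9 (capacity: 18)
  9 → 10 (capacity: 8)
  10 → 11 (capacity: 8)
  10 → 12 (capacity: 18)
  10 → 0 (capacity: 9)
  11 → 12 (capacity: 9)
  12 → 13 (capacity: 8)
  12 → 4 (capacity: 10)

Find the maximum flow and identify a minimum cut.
Max flow = 5, Min cut edges: (0,1)

Maximum flow: 5
Minimum cut: (0,1)
Partition: S = [0], T = [1, 2, 3, 4, 5, 6, 7, 8, 9, 10, 11, 12, 13]

Max-flow min-cut theorem verified: both equal 5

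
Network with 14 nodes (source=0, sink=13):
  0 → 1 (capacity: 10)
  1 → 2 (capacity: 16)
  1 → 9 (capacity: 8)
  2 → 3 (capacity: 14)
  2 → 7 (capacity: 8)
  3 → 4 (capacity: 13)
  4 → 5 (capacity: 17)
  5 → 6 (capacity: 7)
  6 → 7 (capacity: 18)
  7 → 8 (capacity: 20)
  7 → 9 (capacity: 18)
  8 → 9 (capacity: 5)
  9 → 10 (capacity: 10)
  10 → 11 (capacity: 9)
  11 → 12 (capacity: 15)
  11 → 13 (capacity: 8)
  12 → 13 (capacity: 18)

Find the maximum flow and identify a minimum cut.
Max flow = 9, Min cut edges: (10,11)

Maximum flow: 9
Minimum cut: (10,11)
Partition: S = [0, 1, 2, 3, 4, 5, 6, 7, 8, 9, 10], T = [11, 12, 13]

Max-flow min-cut theorem verified: both equal 9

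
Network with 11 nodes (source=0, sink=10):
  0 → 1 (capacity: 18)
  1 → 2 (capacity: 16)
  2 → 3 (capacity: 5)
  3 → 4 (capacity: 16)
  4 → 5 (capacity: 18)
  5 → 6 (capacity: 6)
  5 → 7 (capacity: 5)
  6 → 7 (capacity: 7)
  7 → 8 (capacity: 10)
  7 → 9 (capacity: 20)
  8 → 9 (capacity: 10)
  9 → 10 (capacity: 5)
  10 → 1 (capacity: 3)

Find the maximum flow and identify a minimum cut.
Max flow = 5, Min cut edges: (9,10)

Maximum flow: 5
Minimum cut: (9,10)
Partition: S = [0, 1, 2, 3, 4, 5, 6, 7, 8, 9], T = [10]

Max-flow min-cut theorem verified: both equal 5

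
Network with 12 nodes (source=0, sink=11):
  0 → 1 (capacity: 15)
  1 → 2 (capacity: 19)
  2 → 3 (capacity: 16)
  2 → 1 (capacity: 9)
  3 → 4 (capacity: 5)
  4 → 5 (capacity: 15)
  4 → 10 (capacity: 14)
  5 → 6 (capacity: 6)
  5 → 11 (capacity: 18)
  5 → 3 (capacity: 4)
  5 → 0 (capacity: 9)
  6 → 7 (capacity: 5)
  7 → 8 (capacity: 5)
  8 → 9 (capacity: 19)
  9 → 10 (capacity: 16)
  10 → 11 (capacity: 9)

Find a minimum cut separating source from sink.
Min cut value = 5, edges: (3,4)

Min cut value: 5
Partition: S = [0, 1, 2, 3], T = [4, 5, 6, 7, 8, 9, 10, 11]
Cut edges: (3,4)

By max-flow min-cut theorem, max flow = min cut = 5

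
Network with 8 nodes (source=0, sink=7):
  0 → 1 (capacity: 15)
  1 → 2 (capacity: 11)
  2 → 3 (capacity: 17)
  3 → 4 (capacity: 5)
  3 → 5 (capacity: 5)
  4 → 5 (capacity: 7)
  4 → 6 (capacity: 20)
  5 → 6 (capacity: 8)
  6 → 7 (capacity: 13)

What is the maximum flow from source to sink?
Maximum flow = 10

Max flow: 10

Flow assignment:
  0 → 1: 10/15
  1 → 2: 10/11
  2 → 3: 10/17
  3 → 4: 5/5
  3 → 5: 5/5
  4 → 6: 5/20
  5 → 6: 5/8
  6 → 7: 10/13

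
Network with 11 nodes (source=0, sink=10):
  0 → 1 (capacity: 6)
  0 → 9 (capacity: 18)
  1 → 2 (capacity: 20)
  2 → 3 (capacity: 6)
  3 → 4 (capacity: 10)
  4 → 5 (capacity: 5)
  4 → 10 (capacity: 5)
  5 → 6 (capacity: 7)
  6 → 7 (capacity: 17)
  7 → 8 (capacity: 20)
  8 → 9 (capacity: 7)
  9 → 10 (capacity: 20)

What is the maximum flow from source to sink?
Maximum flow = 24

Max flow: 24

Flow assignment:
  0 → 1: 6/6
  0 → 9: 18/18
  1 → 2: 6/20
  2 → 3: 6/6
  3 → 4: 6/10
  4 → 5: 1/5
  4 → 10: 5/5
  5 → 6: 1/7
  6 → 7: 1/17
  7 → 8: 1/20
  8 → 9: 1/7
  9 → 10: 19/20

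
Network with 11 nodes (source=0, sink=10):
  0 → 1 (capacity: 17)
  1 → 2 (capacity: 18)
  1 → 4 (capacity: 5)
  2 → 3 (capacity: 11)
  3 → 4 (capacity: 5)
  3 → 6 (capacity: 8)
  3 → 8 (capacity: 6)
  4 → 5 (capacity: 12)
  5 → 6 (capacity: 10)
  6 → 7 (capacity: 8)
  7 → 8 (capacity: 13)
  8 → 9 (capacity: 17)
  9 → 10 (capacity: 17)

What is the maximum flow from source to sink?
Maximum flow = 14

Max flow: 14

Flow assignment:
  0 → 1: 14/17
  1 → 2: 9/18
  1 → 4: 5/5
  2 → 3: 9/11
  3 → 6: 3/8
  3 → 8: 6/6
  4 → 5: 5/12
  5 → 6: 5/10
  6 → 7: 8/8
  7 → 8: 8/13
  8 → 9: 14/17
  9 → 10: 14/17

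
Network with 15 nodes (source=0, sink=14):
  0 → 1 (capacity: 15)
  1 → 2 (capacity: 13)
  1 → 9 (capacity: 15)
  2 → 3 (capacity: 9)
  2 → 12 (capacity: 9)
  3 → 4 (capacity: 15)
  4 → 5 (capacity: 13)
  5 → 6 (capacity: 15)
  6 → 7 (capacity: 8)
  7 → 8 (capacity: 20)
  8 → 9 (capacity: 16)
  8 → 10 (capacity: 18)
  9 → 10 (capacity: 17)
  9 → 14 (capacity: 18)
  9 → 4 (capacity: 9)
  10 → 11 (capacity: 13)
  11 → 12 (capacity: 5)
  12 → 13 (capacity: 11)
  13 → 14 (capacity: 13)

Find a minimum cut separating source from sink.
Min cut value = 15, edges: (0,1)

Min cut value: 15
Partition: S = [0], T = [1, 2, 3, 4, 5, 6, 7, 8, 9, 10, 11, 12, 13, 14]
Cut edges: (0,1)

By max-flow min-cut theorem, max flow = min cut = 15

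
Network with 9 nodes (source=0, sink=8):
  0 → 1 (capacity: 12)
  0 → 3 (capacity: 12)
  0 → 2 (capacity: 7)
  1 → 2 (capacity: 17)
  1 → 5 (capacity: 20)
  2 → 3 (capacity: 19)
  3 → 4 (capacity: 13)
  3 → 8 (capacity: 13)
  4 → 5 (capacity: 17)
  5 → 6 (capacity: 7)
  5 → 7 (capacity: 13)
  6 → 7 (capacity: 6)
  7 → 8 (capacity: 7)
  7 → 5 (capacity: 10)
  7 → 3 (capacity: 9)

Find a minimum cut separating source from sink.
Min cut value = 20, edges: (3,8), (7,8)

Min cut value: 20
Partition: S = [0, 1, 2, 3, 4, 5, 6, 7], T = [8]
Cut edges: (3,8), (7,8)

By max-flow min-cut theorem, max flow = min cut = 20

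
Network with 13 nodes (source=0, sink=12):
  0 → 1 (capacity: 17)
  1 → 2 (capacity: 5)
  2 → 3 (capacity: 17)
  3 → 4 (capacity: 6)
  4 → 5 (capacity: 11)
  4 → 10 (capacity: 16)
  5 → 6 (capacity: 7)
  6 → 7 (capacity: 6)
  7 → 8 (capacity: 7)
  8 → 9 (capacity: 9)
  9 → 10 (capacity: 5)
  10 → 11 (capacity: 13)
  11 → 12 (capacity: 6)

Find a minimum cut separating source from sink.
Min cut value = 5, edges: (1,2)

Min cut value: 5
Partition: S = [0, 1], T = [2, 3, 4, 5, 6, 7, 8, 9, 10, 11, 12]
Cut edges: (1,2)

By max-flow min-cut theorem, max flow = min cut = 5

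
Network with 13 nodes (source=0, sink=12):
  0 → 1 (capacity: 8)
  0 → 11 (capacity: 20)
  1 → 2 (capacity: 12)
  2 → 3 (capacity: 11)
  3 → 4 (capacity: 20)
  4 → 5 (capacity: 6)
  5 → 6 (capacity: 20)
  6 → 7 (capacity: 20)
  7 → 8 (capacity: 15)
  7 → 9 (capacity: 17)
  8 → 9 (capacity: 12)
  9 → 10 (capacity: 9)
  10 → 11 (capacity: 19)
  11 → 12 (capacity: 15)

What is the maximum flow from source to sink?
Maximum flow = 15

Max flow: 15

Flow assignment:
  0 → 1: 6/8
  0 → 11: 9/20
  1 → 2: 6/12
  2 → 3: 6/11
  3 → 4: 6/20
  4 → 5: 6/6
  5 → 6: 6/20
  6 → 7: 6/20
  7 → 9: 6/17
  9 → 10: 6/9
  10 → 11: 6/19
  11 → 12: 15/15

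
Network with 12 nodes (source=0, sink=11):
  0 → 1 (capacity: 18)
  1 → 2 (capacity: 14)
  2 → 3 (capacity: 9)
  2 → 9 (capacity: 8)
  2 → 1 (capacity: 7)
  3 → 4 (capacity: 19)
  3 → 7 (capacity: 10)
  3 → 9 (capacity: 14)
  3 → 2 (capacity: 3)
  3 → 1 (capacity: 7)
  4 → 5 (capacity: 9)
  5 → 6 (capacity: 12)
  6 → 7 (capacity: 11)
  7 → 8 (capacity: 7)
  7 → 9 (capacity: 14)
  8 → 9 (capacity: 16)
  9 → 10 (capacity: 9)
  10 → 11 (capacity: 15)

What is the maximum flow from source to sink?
Maximum flow = 9

Max flow: 9

Flow assignment:
  0 → 1: 9/18
  1 → 2: 14/14
  2 → 3: 6/9
  2 → 9: 8/8
  3 → 9: 1/14
  3 → 1: 5/7
  9 → 10: 9/9
  10 → 11: 9/15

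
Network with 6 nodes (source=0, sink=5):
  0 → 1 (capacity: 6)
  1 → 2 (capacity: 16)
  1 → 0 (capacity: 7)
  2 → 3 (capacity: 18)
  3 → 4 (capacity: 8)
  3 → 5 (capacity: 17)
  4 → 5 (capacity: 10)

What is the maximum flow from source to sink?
Maximum flow = 6

Max flow: 6

Flow assignment:
  0 → 1: 6/6
  1 → 2: 6/16
  2 → 3: 6/18
  3 → 5: 6/17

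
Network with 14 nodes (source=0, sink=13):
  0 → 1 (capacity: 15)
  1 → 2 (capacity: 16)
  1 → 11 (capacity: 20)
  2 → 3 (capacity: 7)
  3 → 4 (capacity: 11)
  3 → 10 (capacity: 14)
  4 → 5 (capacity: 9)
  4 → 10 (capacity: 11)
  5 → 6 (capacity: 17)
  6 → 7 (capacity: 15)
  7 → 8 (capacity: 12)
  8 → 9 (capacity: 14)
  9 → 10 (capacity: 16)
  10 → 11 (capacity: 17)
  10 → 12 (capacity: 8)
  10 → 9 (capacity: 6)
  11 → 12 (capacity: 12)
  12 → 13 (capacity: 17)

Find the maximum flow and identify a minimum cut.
Max flow = 15, Min cut edges: (0,1)

Maximum flow: 15
Minimum cut: (0,1)
Partition: S = [0], T = [1, 2, 3, 4, 5, 6, 7, 8, 9, 10, 11, 12, 13]

Max-flow min-cut theorem verified: both equal 15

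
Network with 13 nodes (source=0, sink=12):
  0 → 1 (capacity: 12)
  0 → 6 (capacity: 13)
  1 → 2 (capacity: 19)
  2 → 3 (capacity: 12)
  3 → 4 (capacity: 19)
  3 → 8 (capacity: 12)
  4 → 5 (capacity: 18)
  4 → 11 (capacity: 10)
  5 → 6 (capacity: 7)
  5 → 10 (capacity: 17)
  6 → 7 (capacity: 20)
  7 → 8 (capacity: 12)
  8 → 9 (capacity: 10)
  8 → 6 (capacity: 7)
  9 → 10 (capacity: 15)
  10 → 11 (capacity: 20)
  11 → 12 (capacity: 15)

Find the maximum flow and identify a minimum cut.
Max flow = 15, Min cut edges: (11,12)

Maximum flow: 15
Minimum cut: (11,12)
Partition: S = [0, 1, 2, 3, 4, 5, 6, 7, 8, 9, 10, 11], T = [12]

Max-flow min-cut theorem verified: both equal 15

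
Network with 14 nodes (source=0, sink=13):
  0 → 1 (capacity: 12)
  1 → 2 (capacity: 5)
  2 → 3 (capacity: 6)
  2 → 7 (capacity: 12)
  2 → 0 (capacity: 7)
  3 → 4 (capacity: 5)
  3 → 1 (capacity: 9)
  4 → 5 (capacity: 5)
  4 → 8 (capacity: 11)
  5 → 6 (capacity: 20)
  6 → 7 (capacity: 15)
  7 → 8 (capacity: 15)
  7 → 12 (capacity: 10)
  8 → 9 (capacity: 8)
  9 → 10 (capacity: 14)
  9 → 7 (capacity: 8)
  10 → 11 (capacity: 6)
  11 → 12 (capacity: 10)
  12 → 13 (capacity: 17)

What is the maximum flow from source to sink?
Maximum flow = 5

Max flow: 5

Flow assignment:
  0 → 1: 5/12
  1 → 2: 5/5
  2 → 7: 5/12
  7 → 12: 5/10
  12 → 13: 5/17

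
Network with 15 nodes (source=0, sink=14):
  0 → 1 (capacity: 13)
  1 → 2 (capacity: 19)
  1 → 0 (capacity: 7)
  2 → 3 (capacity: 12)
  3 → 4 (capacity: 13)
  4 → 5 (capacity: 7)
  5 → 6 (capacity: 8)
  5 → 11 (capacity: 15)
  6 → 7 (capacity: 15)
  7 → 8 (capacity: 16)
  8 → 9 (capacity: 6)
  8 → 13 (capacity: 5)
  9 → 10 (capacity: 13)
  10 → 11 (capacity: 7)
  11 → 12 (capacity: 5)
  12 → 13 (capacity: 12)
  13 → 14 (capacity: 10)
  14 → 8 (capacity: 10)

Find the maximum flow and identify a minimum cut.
Max flow = 7, Min cut edges: (4,5)

Maximum flow: 7
Minimum cut: (4,5)
Partition: S = [0, 1, 2, 3, 4], T = [5, 6, 7, 8, 9, 10, 11, 12, 13, 14]

Max-flow min-cut theorem verified: both equal 7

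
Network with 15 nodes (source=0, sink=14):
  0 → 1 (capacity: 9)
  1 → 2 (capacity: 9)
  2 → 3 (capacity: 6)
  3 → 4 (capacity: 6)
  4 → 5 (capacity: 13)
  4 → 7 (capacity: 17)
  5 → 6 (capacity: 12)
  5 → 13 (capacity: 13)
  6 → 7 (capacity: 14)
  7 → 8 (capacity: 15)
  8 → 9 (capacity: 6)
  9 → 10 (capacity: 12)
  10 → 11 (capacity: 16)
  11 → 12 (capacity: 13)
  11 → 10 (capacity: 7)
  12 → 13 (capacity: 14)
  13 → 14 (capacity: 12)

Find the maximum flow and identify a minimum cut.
Max flow = 6, Min cut edges: (3,4)

Maximum flow: 6
Minimum cut: (3,4)
Partition: S = [0, 1, 2, 3], T = [4, 5, 6, 7, 8, 9, 10, 11, 12, 13, 14]

Max-flow min-cut theorem verified: both equal 6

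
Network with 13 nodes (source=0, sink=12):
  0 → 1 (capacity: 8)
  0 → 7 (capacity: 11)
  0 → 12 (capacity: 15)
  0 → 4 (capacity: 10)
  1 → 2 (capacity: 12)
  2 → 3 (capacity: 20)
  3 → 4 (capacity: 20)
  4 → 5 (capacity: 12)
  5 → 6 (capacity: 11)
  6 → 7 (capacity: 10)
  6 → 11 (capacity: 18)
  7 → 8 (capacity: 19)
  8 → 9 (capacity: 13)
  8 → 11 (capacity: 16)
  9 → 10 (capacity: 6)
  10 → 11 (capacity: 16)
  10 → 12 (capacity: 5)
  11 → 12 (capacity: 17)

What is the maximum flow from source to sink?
Maximum flow = 37

Max flow: 37

Flow assignment:
  0 → 1: 8/8
  0 → 7: 11/11
  0 → 12: 15/15
  0 → 4: 3/10
  1 → 2: 8/12
  2 → 3: 8/20
  3 → 4: 8/20
  4 → 5: 11/12
  5 → 6: 11/11
  6 → 7: 5/10
  6 → 11: 6/18
  7 → 8: 16/19
  8 → 9: 5/13
  8 → 11: 11/16
  9 → 10: 5/6
  10 → 12: 5/5
  11 → 12: 17/17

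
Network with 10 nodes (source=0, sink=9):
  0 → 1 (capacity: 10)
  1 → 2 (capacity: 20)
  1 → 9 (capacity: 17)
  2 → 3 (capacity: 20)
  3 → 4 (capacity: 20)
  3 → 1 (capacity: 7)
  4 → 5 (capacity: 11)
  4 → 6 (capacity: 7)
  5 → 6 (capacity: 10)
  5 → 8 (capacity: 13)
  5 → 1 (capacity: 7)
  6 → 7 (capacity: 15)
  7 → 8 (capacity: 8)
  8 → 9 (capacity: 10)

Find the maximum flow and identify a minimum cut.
Max flow = 10, Min cut edges: (0,1)

Maximum flow: 10
Minimum cut: (0,1)
Partition: S = [0], T = [1, 2, 3, 4, 5, 6, 7, 8, 9]

Max-flow min-cut theorem verified: both equal 10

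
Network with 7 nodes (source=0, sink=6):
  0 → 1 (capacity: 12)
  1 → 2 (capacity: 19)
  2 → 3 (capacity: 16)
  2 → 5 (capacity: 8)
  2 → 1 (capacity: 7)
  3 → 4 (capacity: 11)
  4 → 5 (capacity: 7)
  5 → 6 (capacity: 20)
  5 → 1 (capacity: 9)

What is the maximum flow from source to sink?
Maximum flow = 12

Max flow: 12

Flow assignment:
  0 → 1: 12/12
  1 → 2: 12/19
  2 → 3: 4/16
  2 → 5: 8/8
  3 → 4: 4/11
  4 → 5: 4/7
  5 → 6: 12/20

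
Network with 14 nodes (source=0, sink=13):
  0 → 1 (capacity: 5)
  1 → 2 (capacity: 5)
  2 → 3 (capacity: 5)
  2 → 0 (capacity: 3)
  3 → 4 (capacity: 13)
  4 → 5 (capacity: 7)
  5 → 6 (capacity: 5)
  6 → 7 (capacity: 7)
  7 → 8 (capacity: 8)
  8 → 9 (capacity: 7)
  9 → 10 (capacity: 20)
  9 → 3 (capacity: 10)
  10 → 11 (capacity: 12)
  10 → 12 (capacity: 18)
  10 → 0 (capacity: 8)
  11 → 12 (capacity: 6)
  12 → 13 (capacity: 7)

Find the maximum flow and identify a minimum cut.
Max flow = 5, Min cut edges: (5,6)

Maximum flow: 5
Minimum cut: (5,6)
Partition: S = [0, 1, 2, 3, 4, 5], T = [6, 7, 8, 9, 10, 11, 12, 13]

Max-flow min-cut theorem verified: both equal 5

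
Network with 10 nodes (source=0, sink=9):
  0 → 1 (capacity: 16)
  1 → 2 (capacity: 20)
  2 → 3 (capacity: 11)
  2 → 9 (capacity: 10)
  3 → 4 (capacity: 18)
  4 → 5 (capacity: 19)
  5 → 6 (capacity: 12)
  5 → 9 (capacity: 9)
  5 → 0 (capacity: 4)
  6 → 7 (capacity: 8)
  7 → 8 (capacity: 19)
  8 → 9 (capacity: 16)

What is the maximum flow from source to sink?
Maximum flow = 16

Max flow: 16

Flow assignment:
  0 → 1: 16/16
  1 → 2: 16/20
  2 → 3: 6/11
  2 → 9: 10/10
  3 → 4: 6/18
  4 → 5: 6/19
  5 → 9: 6/9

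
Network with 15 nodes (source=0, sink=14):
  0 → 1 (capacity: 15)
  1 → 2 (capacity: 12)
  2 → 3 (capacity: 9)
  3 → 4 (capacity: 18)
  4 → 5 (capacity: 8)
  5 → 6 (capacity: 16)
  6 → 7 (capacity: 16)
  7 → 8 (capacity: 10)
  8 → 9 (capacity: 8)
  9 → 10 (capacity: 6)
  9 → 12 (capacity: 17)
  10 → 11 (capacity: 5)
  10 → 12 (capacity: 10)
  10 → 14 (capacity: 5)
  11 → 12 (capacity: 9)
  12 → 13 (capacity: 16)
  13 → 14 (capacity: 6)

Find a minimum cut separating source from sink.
Min cut value = 8, edges: (8,9)

Min cut value: 8
Partition: S = [0, 1, 2, 3, 4, 5, 6, 7, 8], T = [9, 10, 11, 12, 13, 14]
Cut edges: (8,9)

By max-flow min-cut theorem, max flow = min cut = 8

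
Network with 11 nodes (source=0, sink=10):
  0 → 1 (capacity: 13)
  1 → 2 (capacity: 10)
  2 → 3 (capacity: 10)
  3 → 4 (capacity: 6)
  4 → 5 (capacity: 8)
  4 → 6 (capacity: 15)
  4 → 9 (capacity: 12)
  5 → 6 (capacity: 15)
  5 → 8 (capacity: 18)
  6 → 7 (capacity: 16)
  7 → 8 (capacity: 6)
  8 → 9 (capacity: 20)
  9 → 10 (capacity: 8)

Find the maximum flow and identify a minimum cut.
Max flow = 6, Min cut edges: (3,4)

Maximum flow: 6
Minimum cut: (3,4)
Partition: S = [0, 1, 2, 3], T = [4, 5, 6, 7, 8, 9, 10]

Max-flow min-cut theorem verified: both equal 6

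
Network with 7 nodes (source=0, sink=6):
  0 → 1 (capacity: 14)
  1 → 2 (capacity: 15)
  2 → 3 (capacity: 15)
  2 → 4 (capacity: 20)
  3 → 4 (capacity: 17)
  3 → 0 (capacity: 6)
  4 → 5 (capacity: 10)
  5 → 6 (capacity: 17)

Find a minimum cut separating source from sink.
Min cut value = 10, edges: (4,5)

Min cut value: 10
Partition: S = [0, 1, 2, 3, 4], T = [5, 6]
Cut edges: (4,5)

By max-flow min-cut theorem, max flow = min cut = 10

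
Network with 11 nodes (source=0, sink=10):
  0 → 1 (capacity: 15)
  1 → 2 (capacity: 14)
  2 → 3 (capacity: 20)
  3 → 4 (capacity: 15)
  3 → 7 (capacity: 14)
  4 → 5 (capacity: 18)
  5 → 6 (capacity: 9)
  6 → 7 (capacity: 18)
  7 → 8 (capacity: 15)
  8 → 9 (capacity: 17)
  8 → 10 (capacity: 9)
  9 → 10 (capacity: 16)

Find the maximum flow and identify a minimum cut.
Max flow = 14, Min cut edges: (1,2)

Maximum flow: 14
Minimum cut: (1,2)
Partition: S = [0, 1], T = [2, 3, 4, 5, 6, 7, 8, 9, 10]

Max-flow min-cut theorem verified: both equal 14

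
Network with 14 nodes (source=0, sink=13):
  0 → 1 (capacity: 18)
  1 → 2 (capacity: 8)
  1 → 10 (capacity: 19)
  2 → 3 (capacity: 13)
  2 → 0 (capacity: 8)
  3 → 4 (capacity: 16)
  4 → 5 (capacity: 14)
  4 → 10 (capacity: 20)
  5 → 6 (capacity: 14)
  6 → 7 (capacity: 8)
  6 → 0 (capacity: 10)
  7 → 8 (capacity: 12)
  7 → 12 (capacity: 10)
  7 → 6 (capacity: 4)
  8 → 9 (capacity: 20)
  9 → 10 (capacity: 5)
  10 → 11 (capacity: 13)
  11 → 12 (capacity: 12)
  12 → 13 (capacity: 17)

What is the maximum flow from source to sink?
Maximum flow = 17

Max flow: 17

Flow assignment:
  0 → 1: 18/18
  1 → 2: 6/8
  1 → 10: 12/19
  2 → 3: 6/13
  3 → 4: 6/16
  4 → 5: 6/14
  5 → 6: 6/14
  6 → 7: 5/8
  6 → 0: 1/10
  7 → 12: 5/10
  10 → 11: 12/13
  11 → 12: 12/12
  12 → 13: 17/17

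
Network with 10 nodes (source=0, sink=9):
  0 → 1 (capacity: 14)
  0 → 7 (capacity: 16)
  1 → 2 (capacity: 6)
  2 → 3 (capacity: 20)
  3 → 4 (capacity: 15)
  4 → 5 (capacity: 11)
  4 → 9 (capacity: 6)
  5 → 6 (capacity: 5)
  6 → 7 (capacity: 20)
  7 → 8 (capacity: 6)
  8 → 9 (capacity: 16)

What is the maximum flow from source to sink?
Maximum flow = 12

Max flow: 12

Flow assignment:
  0 → 1: 6/14
  0 → 7: 6/16
  1 → 2: 6/6
  2 → 3: 6/20
  3 → 4: 6/15
  4 → 9: 6/6
  7 → 8: 6/6
  8 → 9: 6/16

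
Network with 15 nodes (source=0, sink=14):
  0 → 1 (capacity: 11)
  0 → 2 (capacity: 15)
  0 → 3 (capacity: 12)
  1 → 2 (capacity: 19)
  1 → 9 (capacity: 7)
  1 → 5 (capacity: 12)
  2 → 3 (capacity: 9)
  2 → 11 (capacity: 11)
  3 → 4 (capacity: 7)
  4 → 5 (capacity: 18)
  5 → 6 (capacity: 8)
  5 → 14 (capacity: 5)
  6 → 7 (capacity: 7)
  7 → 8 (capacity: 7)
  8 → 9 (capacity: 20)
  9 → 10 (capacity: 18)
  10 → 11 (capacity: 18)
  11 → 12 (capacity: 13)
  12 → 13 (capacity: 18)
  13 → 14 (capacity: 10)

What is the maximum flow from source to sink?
Maximum flow = 15

Max flow: 15

Flow assignment:
  0 → 2: 10/15
  0 → 3: 5/12
  2 → 11: 10/11
  3 → 4: 5/7
  4 → 5: 5/18
  5 → 14: 5/5
  11 → 12: 10/13
  12 → 13: 10/18
  13 → 14: 10/10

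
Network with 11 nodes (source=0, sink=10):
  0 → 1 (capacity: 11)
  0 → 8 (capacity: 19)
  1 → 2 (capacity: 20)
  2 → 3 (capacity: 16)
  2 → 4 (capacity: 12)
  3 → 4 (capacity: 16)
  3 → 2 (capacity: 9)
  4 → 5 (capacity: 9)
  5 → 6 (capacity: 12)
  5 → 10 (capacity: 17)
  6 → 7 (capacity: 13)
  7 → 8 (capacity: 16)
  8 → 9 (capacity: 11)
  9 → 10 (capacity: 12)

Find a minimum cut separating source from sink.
Min cut value = 20, edges: (4,5), (8,9)

Min cut value: 20
Partition: S = [0, 1, 2, 3, 4, 6, 7, 8], T = [5, 9, 10]
Cut edges: (4,5), (8,9)

By max-flow min-cut theorem, max flow = min cut = 20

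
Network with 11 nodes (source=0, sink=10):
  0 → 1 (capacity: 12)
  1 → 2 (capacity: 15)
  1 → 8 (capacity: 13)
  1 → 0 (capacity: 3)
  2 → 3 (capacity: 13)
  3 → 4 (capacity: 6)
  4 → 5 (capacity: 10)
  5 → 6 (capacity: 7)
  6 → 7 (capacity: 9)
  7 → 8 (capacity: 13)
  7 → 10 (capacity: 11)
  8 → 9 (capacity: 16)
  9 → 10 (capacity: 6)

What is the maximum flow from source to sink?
Maximum flow = 12

Max flow: 12

Flow assignment:
  0 → 1: 12/12
  1 → 2: 6/15
  1 → 8: 6/13
  2 → 3: 6/13
  3 → 4: 6/6
  4 → 5: 6/10
  5 → 6: 6/7
  6 → 7: 6/9
  7 → 10: 6/11
  8 → 9: 6/16
  9 → 10: 6/6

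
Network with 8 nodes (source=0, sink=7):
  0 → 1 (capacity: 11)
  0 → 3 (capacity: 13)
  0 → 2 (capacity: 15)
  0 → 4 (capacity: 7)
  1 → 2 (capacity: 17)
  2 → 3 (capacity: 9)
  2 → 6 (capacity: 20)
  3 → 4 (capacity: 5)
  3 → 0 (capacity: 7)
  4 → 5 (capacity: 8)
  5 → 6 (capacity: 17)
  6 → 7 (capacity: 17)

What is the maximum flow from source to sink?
Maximum flow = 17

Max flow: 17

Flow assignment:
  0 → 1: 11/11
  0 → 2: 6/15
  1 → 2: 11/17
  2 → 6: 17/20
  6 → 7: 17/17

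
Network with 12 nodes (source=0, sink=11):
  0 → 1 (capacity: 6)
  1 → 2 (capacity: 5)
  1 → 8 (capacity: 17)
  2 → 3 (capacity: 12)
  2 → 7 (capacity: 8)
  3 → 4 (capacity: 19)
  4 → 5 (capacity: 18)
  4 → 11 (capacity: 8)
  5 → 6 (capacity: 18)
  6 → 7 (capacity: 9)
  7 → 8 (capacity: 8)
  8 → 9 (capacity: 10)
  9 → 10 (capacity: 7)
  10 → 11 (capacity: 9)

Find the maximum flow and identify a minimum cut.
Max flow = 6, Min cut edges: (0,1)

Maximum flow: 6
Minimum cut: (0,1)
Partition: S = [0], T = [1, 2, 3, 4, 5, 6, 7, 8, 9, 10, 11]

Max-flow min-cut theorem verified: both equal 6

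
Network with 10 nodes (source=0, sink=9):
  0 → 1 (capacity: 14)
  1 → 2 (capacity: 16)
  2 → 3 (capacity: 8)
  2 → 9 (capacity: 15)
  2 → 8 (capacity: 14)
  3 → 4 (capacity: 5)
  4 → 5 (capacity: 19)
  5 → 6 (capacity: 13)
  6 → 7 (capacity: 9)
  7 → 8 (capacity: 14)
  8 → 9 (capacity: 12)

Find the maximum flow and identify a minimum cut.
Max flow = 14, Min cut edges: (0,1)

Maximum flow: 14
Minimum cut: (0,1)
Partition: S = [0], T = [1, 2, 3, 4, 5, 6, 7, 8, 9]

Max-flow min-cut theorem verified: both equal 14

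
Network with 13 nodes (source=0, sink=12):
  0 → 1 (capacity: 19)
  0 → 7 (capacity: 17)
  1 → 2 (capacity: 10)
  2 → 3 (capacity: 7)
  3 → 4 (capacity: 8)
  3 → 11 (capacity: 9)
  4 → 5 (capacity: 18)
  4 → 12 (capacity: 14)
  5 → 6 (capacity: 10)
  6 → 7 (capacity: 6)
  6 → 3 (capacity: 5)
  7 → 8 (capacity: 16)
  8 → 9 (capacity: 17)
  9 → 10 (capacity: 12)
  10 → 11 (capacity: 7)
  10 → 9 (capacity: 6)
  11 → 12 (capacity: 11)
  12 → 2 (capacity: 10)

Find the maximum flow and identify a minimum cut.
Max flow = 14, Min cut edges: (2,3), (10,11)

Maximum flow: 14
Minimum cut: (2,3), (10,11)
Partition: S = [0, 1, 2, 7, 8, 9, 10], T = [3, 4, 5, 6, 11, 12]

Max-flow min-cut theorem verified: both equal 14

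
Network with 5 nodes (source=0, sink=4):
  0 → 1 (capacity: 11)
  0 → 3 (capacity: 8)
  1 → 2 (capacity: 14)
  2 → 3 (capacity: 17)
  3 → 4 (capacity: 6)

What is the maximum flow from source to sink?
Maximum flow = 6

Max flow: 6

Flow assignment:
  0 → 1: 6/11
  1 → 2: 6/14
  2 → 3: 6/17
  3 → 4: 6/6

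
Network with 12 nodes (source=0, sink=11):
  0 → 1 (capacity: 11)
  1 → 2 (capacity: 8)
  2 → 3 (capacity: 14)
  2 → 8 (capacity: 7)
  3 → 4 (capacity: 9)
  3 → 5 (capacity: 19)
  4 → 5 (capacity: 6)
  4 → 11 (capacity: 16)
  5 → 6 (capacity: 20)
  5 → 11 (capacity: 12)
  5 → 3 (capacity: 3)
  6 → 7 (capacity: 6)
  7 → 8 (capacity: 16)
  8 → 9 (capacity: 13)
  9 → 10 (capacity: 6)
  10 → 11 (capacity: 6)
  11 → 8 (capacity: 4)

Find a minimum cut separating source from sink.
Min cut value = 8, edges: (1,2)

Min cut value: 8
Partition: S = [0, 1], T = [2, 3, 4, 5, 6, 7, 8, 9, 10, 11]
Cut edges: (1,2)

By max-flow min-cut theorem, max flow = min cut = 8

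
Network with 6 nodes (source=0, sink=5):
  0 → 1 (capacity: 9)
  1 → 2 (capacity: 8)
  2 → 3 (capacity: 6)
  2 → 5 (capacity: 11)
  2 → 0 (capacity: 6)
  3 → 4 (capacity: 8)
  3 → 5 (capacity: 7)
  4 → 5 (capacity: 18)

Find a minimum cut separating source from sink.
Min cut value = 8, edges: (1,2)

Min cut value: 8
Partition: S = [0, 1], T = [2, 3, 4, 5]
Cut edges: (1,2)

By max-flow min-cut theorem, max flow = min cut = 8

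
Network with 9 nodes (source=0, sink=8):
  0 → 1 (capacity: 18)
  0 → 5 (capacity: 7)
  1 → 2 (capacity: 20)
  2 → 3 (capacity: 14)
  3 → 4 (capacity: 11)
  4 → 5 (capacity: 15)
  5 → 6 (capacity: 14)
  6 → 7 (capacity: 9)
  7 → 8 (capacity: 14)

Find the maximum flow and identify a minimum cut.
Max flow = 9, Min cut edges: (6,7)

Maximum flow: 9
Minimum cut: (6,7)
Partition: S = [0, 1, 2, 3, 4, 5, 6], T = [7, 8]

Max-flow min-cut theorem verified: both equal 9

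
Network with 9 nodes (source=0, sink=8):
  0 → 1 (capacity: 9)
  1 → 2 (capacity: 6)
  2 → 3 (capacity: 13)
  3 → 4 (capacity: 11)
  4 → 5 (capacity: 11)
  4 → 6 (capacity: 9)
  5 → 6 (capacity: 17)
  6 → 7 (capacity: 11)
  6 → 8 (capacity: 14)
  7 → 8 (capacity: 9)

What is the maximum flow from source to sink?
Maximum flow = 6

Max flow: 6

Flow assignment:
  0 → 1: 6/9
  1 → 2: 6/6
  2 → 3: 6/13
  3 → 4: 6/11
  4 → 6: 6/9
  6 → 8: 6/14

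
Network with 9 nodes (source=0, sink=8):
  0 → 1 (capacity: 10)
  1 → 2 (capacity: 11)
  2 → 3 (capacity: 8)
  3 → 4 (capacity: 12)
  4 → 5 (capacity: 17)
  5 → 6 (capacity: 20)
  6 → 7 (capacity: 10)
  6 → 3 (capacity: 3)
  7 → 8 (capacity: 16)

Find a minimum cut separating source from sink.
Min cut value = 8, edges: (2,3)

Min cut value: 8
Partition: S = [0, 1, 2], T = [3, 4, 5, 6, 7, 8]
Cut edges: (2,3)

By max-flow min-cut theorem, max flow = min cut = 8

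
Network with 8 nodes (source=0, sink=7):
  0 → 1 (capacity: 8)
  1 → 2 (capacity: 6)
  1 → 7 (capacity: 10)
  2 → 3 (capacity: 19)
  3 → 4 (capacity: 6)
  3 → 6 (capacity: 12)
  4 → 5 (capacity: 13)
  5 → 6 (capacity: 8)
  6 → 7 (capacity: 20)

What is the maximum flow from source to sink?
Maximum flow = 8

Max flow: 8

Flow assignment:
  0 → 1: 8/8
  1 → 7: 8/10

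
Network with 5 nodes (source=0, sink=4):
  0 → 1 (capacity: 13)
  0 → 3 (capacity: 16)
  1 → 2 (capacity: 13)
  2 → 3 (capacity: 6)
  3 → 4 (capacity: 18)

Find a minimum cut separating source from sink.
Min cut value = 18, edges: (3,4)

Min cut value: 18
Partition: S = [0, 1, 2, 3], T = [4]
Cut edges: (3,4)

By max-flow min-cut theorem, max flow = min cut = 18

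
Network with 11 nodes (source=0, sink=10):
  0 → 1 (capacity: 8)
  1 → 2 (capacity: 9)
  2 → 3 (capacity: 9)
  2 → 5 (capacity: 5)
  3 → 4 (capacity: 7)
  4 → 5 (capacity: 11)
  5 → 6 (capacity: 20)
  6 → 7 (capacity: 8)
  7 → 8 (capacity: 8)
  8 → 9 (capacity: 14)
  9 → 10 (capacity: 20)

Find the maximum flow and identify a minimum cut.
Max flow = 8, Min cut edges: (7,8)

Maximum flow: 8
Minimum cut: (7,8)
Partition: S = [0, 1, 2, 3, 4, 5, 6, 7], T = [8, 9, 10]

Max-flow min-cut theorem verified: both equal 8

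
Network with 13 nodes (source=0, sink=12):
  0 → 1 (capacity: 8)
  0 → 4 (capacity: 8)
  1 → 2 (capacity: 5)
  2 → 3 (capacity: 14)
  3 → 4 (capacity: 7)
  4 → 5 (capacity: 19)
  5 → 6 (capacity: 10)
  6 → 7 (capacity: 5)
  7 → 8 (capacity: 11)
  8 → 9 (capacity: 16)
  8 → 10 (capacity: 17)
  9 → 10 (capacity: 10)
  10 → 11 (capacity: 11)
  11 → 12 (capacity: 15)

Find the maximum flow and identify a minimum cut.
Max flow = 5, Min cut edges: (6,7)

Maximum flow: 5
Minimum cut: (6,7)
Partition: S = [0, 1, 2, 3, 4, 5, 6], T = [7, 8, 9, 10, 11, 12]

Max-flow min-cut theorem verified: both equal 5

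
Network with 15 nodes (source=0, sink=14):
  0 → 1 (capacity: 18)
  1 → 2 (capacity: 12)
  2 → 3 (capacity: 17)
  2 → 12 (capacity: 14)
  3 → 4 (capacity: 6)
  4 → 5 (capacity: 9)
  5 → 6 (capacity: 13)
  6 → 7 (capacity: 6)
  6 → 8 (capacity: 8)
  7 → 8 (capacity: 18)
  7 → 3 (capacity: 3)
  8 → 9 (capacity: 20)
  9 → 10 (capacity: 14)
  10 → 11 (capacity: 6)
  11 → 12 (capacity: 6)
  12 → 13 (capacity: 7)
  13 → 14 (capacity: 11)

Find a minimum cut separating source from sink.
Min cut value = 7, edges: (12,13)

Min cut value: 7
Partition: S = [0, 1, 2, 3, 4, 5, 6, 7, 8, 9, 10, 11, 12], T = [13, 14]
Cut edges: (12,13)

By max-flow min-cut theorem, max flow = min cut = 7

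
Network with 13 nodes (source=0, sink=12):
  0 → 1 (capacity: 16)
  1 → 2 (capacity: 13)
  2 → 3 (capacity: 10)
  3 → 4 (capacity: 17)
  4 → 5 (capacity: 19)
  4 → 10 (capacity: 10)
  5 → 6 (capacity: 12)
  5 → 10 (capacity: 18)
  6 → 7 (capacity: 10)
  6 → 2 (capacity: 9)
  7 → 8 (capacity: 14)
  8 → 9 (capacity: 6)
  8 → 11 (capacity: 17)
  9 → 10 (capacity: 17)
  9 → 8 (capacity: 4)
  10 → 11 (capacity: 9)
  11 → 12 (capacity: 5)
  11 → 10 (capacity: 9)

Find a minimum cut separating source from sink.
Min cut value = 5, edges: (11,12)

Min cut value: 5
Partition: S = [0, 1, 2, 3, 4, 5, 6, 7, 8, 9, 10, 11], T = [12]
Cut edges: (11,12)

By max-flow min-cut theorem, max flow = min cut = 5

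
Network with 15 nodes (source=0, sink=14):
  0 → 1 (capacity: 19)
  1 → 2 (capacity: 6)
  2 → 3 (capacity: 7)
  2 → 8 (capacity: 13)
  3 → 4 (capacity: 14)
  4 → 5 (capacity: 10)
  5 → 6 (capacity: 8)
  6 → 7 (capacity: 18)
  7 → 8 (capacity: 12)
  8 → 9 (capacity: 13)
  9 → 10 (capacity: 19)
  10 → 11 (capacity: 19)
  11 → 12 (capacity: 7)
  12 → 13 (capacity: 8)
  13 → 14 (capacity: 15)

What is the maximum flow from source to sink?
Maximum flow = 6

Max flow: 6

Flow assignment:
  0 → 1: 6/19
  1 → 2: 6/6
  2 → 8: 6/13
  8 → 9: 6/13
  9 → 10: 6/19
  10 → 11: 6/19
  11 → 12: 6/7
  12 → 13: 6/8
  13 → 14: 6/15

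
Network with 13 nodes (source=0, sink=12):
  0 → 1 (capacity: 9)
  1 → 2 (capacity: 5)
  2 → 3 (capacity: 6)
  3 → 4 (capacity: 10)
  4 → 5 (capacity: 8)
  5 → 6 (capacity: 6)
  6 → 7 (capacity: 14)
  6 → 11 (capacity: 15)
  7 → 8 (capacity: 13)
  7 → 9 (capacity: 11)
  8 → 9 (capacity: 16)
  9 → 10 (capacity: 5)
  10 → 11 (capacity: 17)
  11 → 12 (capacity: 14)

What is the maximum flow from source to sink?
Maximum flow = 5

Max flow: 5

Flow assignment:
  0 → 1: 5/9
  1 → 2: 5/5
  2 → 3: 5/6
  3 → 4: 5/10
  4 → 5: 5/8
  5 → 6: 5/6
  6 → 11: 5/15
  11 → 12: 5/14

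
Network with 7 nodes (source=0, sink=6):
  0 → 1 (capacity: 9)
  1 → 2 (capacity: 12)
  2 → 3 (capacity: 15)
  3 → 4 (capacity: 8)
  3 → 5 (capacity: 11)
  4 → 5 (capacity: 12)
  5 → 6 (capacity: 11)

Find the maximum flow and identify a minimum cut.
Max flow = 9, Min cut edges: (0,1)

Maximum flow: 9
Minimum cut: (0,1)
Partition: S = [0], T = [1, 2, 3, 4, 5, 6]

Max-flow min-cut theorem verified: both equal 9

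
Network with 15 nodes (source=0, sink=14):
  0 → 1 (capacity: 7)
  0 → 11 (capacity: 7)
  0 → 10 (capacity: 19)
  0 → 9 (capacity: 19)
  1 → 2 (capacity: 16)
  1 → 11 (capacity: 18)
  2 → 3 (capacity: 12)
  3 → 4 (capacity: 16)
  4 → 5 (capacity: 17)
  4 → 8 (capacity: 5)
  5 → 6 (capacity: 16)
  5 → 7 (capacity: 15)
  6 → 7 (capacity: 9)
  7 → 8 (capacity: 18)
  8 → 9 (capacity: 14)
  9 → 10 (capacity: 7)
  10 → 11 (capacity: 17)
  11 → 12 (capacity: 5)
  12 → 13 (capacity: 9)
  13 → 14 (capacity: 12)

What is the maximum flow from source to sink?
Maximum flow = 5

Max flow: 5

Flow assignment:
  0 → 9: 5/19
  9 → 10: 5/7
  10 → 11: 5/17
  11 → 12: 5/5
  12 → 13: 5/9
  13 → 14: 5/12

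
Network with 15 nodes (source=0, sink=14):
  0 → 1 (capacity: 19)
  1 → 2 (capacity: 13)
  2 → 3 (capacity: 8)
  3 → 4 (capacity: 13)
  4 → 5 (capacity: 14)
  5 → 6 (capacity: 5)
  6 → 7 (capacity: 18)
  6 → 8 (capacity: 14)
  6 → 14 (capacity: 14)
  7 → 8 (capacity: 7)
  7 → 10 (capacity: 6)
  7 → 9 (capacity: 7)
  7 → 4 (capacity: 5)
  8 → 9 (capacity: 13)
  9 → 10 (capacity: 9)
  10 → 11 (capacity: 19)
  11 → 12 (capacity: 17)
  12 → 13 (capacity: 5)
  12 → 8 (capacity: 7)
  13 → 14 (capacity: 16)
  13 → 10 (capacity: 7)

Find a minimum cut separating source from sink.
Min cut value = 5, edges: (5,6)

Min cut value: 5
Partition: S = [0, 1, 2, 3, 4, 5], T = [6, 7, 8, 9, 10, 11, 12, 13, 14]
Cut edges: (5,6)

By max-flow min-cut theorem, max flow = min cut = 5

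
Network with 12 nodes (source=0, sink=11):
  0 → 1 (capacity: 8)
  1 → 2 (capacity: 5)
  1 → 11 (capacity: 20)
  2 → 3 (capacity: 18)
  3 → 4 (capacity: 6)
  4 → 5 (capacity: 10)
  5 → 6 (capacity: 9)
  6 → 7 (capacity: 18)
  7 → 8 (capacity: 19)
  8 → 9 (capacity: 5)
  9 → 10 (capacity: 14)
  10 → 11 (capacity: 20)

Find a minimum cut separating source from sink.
Min cut value = 8, edges: (0,1)

Min cut value: 8
Partition: S = [0], T = [1, 2, 3, 4, 5, 6, 7, 8, 9, 10, 11]
Cut edges: (0,1)

By max-flow min-cut theorem, max flow = min cut = 8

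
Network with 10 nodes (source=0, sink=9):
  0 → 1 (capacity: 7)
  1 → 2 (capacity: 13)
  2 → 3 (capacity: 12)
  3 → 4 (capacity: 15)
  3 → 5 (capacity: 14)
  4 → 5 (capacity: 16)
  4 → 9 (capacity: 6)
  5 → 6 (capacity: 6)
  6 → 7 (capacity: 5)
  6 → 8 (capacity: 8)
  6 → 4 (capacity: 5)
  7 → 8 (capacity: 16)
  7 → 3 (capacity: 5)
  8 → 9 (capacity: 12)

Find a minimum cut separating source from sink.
Min cut value = 7, edges: (0,1)

Min cut value: 7
Partition: S = [0], T = [1, 2, 3, 4, 5, 6, 7, 8, 9]
Cut edges: (0,1)

By max-flow min-cut theorem, max flow = min cut = 7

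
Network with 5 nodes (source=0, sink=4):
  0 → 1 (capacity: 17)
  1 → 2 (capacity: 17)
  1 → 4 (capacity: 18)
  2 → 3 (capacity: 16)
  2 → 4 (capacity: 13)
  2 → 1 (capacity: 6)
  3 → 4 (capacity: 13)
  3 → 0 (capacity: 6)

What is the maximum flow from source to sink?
Maximum flow = 17

Max flow: 17

Flow assignment:
  0 → 1: 17/17
  1 → 4: 17/18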